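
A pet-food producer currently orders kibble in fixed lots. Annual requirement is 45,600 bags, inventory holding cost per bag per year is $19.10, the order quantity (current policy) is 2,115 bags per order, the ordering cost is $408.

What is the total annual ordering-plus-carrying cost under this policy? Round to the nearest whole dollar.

Annual ordering cost = (D/Q)·S = (45,600/2,115) × 408 = $8,796.60
Annual holding cost  = (Q/2)·H = (2,115/2) × 19.1 = $20,198.25
Total = $8,796.60 + $20,198.25 = $28,994.85

$28,995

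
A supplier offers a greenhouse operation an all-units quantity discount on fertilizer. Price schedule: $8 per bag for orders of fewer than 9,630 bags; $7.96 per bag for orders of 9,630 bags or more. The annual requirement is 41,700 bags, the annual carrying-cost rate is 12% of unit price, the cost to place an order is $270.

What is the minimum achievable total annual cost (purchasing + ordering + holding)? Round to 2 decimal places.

$337,700.45

H₁ = 12%×$8 = $0.9600;  H₂ = 12%×$7.96 = $0.9552
EOQ₁ = √(2×41,700×270/0.9600) = 4,843.17  (< 9,630, feasible at tier 1)
EOQ₂ = √(2×41,700×270/0.9552) = 4,855.32  (< 9,630 → use Q = 9,630 at tier-2 price)
TC(tier 1 (EOQ₁), Q≈4,843.2) = $338,249.44
TC(tier 2, Q≈9,630.0) = $337,700.45
Minimum at tier 2: $337,700.45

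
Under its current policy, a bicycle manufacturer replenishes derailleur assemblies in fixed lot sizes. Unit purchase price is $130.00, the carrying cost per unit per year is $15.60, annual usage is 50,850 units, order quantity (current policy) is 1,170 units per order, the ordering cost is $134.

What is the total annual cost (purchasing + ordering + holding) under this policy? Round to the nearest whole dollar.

$6,625,450

Annual ordering cost = (D/Q)·S = (50,850/1,170) × 134 = $5,823.85
Annual holding cost  = (Q/2)·H = (1,170/2) × 15.6 = $9,126.00
Purchase cost = D·C = 50,850 × 130 = $6,610,500.00
Total = $5,823.85 + $9,126.00 + $6,610,500.00 = $6,625,449.85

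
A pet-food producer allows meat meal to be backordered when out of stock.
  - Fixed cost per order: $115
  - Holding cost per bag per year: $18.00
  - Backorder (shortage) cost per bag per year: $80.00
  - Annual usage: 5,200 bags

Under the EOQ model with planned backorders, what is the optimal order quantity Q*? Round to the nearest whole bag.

Basic EOQ = √(2·5,200·115/18) = 257.768
Backorder adjustment √((H+b)/b) = √((18+80)/80) = 1.1068
Q* = 257.768 × 1.1068 ≈ 285.30

285 bags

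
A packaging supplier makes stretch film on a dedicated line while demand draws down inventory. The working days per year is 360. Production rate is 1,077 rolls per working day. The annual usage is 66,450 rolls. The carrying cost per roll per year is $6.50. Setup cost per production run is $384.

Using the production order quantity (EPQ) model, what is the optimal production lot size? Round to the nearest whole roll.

3,078 rolls

Daily demand d = 66,450/360 = 184.583; p = 1077; 1 − d/p = 0.82861
EPQ = √(2DS / (H(1 − d/p)))
    = √(2 × 66,450 × 384 / (6.5 × 0.82861)) ≈ 3,078.19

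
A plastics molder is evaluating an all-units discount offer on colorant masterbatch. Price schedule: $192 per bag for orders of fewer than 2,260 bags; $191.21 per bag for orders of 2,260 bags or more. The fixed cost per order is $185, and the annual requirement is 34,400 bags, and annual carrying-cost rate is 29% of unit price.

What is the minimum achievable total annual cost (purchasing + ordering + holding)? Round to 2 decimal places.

$6,631,421.33

H₁ = 29%×$192 = $55.6800;  H₂ = 29%×$191.21 = $55.4509
EOQ₁ = √(2×34,400×185/55.6800) = 478.11  (< 2,260, feasible at tier 1)
EOQ₂ = √(2×34,400×185/55.4509) = 479.10  (< 2,260 → use Q = 2,260 at tier-2 price)
TC(tier 1 (EOQ₁), Q≈478.1) = $6,631,421.33
TC(tier 2, Q≈2,260.0) = $6,643,099.45
Minimum at tier 1 (EOQ₁): $6,631,421.33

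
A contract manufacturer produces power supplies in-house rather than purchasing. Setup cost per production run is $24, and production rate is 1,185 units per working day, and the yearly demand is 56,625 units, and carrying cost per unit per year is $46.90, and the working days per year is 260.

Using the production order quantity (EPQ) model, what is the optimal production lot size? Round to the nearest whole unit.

Daily demand d = 56,625/260 = 217.788; p = 1185; 1 − d/p = 0.81621
EPQ = √(2DS / (H(1 − d/p)))
    = √(2 × 56,625 × 24 / (46.9 × 0.81621)) ≈ 266.46

266 units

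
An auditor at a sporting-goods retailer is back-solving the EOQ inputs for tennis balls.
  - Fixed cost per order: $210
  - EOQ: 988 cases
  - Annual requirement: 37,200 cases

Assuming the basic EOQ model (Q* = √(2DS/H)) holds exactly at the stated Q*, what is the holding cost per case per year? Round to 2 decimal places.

From Q* = √(2DS/H) ⇒ Q*² = 2DS/H.
H = 2DS / Q² = 2 × 37,200 × 210 / 988² = 16.0058

$16.01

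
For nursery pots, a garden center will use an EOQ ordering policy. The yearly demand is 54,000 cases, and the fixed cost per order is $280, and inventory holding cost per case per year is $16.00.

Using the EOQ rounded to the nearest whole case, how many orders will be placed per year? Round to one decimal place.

Optimal lot size Q* = (2 × 54,000 × $280 / $16)^½ ≈ 1,374.77 → Q = 1,375
N = D/Q = 54,000/1,375 ≈ 39.273 orders/yr

39.3 orders per year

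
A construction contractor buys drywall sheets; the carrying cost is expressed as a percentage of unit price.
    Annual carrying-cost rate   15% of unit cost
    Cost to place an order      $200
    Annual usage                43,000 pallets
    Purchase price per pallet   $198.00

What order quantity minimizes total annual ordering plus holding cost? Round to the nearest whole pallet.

761 pallets

Holding cost per pallet per year: H = 15% × $198 = $29.7000
Q* = √(2·D·S / H) = √(2·43,000·200 / 29.7) = √579,124.6 ≈ 761.00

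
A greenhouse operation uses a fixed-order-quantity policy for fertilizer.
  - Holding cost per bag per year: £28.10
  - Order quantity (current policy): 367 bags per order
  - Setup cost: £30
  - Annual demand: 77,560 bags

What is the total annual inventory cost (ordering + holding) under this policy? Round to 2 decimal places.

£11,496.40

Annual ordering cost = (D/Q)·S = (77,560/367) × 30 = £6,340.05
Annual holding cost  = (Q/2)·H = (367/2) × 28.1 = £5,156.35
Total = £6,340.05 + £5,156.35 = £11,496.40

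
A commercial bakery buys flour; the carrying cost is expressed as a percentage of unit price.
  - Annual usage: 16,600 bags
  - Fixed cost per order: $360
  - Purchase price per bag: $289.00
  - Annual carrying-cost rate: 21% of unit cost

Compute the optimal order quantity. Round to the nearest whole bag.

H = i·C = 0.21 × $289 = $60.6900 per bag-year
2DS/H = 2·16,600·360/60.69 = 196,935.24
EOQ = √196,935.24 ≈ 443.77

444 bags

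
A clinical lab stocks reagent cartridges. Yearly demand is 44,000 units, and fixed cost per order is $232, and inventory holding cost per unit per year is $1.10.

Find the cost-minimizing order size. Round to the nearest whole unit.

EOQ = √(2DS/H) = √(2 × 44,000 × 232 / 1.1)
    = √(18,560,000.00) ≈ 4,308.13

4,308 units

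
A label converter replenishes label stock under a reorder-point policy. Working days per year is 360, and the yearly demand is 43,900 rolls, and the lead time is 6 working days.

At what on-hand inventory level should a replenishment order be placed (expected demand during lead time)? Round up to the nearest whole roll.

Daily demand d = 43,900 / 360 = 121.944 rolls/day
Demand during lead time = 121.944 × 6 = 731.67
Reorder point = 731.67 → round up

732 rolls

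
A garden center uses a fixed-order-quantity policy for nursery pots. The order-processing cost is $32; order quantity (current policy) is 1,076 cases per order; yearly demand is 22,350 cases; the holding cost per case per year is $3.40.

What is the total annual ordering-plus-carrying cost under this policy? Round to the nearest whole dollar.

Ordering: D/Q × S = 22,350/1,076 × $32 = $664.68
Holding:  Q/2 × H = 1,076/2 × $3.4 = $1,829.20
Total = $664.68 + $1,829.20 = $2,493.88

$2,494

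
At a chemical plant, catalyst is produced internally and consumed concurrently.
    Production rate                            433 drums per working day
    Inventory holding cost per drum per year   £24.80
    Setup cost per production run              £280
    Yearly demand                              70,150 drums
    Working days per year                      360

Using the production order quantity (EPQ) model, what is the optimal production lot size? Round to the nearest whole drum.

1,697 drums

Daily demand d = 70,150/360 = 194.861; p = 433; 1 − d/p = 0.54997
EPQ = √(2DS / (H(1 − d/p)))
    = √(2 × 70,150 × 280 / (24.8 × 0.54997)) ≈ 1,697.11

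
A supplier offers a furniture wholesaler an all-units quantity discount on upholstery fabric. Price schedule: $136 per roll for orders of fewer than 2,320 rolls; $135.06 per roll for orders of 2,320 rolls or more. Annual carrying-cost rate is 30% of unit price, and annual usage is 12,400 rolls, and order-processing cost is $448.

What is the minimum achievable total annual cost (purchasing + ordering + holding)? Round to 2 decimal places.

H₁ = 30%×$136 = $40.8000;  H₂ = 30%×$135.06 = $40.5180
EOQ₁ = √(2×12,400×448/40.8000) = 521.84  (< 2,320, feasible at tier 1)
EOQ₂ = √(2×12,400×448/40.5180) = 523.65  (< 2,320 → use Q = 2,320 at tier-2 price)
TC(tier 1 (EOQ₁), Q≈521.8) = $1,707,690.94
TC(tier 2, Q≈2,320.0) = $1,724,139.36
Minimum at tier 1 (EOQ₁): $1,707,690.94

$1,707,690.94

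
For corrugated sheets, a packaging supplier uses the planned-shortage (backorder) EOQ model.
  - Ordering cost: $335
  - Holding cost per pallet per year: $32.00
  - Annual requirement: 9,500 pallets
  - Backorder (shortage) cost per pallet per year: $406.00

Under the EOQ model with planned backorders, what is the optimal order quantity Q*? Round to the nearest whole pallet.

463 pallets

Basic EOQ = √(2·9,500·335/32) = 445.989
Backorder adjustment √((H+b)/b) = √((32+406)/406) = 1.0387
Q* = 445.989 × 1.0387 ≈ 463.23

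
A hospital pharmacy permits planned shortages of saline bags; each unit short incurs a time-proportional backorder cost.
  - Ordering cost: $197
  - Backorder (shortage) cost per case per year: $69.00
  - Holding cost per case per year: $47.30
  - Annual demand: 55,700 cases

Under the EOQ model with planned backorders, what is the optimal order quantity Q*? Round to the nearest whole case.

884 cases

Basic EOQ = √(2·55,700·197/47.3) = 681.154
Backorder adjustment √((H+b)/b) = √((47.3+69)/69) = 1.2983
Q* = 681.154 × 1.2983 ≈ 884.32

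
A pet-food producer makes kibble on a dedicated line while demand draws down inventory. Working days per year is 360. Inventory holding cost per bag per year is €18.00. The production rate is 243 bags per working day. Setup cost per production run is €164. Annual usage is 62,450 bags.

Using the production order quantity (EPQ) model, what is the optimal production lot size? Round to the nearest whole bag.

d = 62,450/360 = 173.4722 bags/day;  effective holding cost H(1 − d/p) = 18·(1 − 173.4722/243) = 5.15021
Q* = √(2DS / H_eff) = √(2·62,450·164 / 5.15021) ≈ 1,994.30

1,994 bags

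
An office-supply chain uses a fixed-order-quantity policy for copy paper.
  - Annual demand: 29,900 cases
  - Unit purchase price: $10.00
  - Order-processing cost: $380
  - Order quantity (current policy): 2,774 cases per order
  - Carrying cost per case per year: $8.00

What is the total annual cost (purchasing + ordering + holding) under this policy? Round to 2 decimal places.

Ordering: D/Q × S = 29,900/2,774 × $380 = $4,095.89
Holding:  Q/2 × H = 2,774/2 × $8 = $11,096.00
Purchase cost = D·C = 29,900 × 10 = $299,000.00
Total = $4,095.89 + $11,096.00 + $299,000.00 = $314,191.89

$314,191.89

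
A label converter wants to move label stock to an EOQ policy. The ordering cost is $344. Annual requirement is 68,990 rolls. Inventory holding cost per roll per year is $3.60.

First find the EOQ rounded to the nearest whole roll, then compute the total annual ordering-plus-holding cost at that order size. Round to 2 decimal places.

Q* = √(2·D·S / H) = √(2·68,990·344 / 3.6) = √13,184,755.6 ≈ 3,631.08 → Q = 3,631 rolls
Ordering: D/Q × S = 68,990/3,631 × $344 = $6,536.09
Holding:  Q/2 × H = 3,631/2 × $3.6 = $6,535.80
Total = $6,536.09 + $6,535.80 = $13,071.89

$13,071.89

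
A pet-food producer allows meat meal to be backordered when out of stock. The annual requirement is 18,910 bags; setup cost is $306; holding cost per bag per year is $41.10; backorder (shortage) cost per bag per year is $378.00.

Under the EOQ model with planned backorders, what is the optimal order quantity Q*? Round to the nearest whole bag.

Basic EOQ = √(2·18,910·306/41.1) = 530.641
Backorder adjustment √((H+b)/b) = √((41.1+378)/378) = 1.0530
Q* = 530.641 × 1.0530 ≈ 558.74

559 bags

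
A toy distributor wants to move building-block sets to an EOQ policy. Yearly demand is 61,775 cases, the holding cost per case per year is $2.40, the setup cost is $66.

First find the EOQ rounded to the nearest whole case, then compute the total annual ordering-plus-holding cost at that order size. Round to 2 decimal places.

Optimal lot size Q* = (2 × 61,775 × $66 / $2.4)^½ ≈ 1,843.26 → Q = 1,843 cases
Orders/yr = 61,775/1,843 = 33.519; ordering cost = 33.519 × $66 = $2,212.24
Average inventory = 1,843/2 = 921.5; holding cost = 921.5 × $2.4 = $2,211.60
Total = $2,212.24 + $2,211.60 = $4,423.84

$4,423.84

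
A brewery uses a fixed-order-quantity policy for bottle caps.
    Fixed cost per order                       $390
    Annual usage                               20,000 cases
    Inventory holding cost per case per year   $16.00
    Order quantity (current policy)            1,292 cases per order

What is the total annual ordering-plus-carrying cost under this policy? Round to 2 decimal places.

Ordering: D/Q × S = 20,000/1,292 × $390 = $6,037.15
Holding:  Q/2 × H = 1,292/2 × $16 = $10,336.00
Total = $6,037.15 + $10,336.00 = $16,373.15

$16,373.15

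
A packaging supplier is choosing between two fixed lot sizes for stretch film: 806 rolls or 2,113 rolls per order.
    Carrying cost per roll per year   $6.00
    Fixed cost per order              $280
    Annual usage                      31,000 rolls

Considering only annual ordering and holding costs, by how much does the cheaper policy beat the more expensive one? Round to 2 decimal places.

$2,740.33

For each Q, cost = (D/Q)·S + (Q/2)·H.
TC(806) = (31,000/806)×280 + (806/2)×6 = $13,187.23
TC(2,113) = (31,000/2,113)×280 + (2,113/2)×6 = $10,446.90
Cheaper: Q = 2,113.  Difference = $2,740.33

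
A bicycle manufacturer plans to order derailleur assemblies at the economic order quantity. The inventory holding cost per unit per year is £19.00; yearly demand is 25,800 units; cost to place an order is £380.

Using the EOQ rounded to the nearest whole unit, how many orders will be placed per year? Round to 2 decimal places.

2DS/H = 2·25,800·380/19 = 1,032,000.00
EOQ = √1,032,000.00 ≈ 1,015.87 → Q = 1,016
Orders per year = D/Q = 25,800 / 1,016 = 25.394

25.39 orders per year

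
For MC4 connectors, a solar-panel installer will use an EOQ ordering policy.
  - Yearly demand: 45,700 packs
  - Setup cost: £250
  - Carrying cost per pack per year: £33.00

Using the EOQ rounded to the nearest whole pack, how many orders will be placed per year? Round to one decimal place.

54.9 orders per year

Optimal lot size Q* = (2 × 45,700 × £250 / £33)^½ ≈ 832.12 → Q = 832
N = D/Q = 45,700/832 ≈ 54.928 orders/yr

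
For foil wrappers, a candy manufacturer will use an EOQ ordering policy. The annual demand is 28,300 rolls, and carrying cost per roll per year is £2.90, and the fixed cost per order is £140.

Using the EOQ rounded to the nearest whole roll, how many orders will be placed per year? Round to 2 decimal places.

Optimal lot size Q* = (2 × 28,300 × £140 / £2.9)^½ ≈ 1,653.00 → Q = 1,653
N = D/Q = 28,300/1,653 ≈ 17.120 orders/yr

17.12 orders per year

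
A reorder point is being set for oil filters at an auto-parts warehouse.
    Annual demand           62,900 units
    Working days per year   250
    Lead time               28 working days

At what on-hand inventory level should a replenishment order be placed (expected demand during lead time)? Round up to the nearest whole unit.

7,045 units

Daily demand d = 62,900 / 250 = 251.600 units/day
Demand during lead time = 251.600 × 28 = 7,044.80
Reorder point = 7,044.80 → round up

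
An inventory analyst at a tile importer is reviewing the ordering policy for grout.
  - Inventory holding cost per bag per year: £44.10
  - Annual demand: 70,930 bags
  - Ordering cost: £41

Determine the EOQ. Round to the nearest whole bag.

Optimal lot size Q* = (2 × 70,930 × £41 / £44.1)^½ ≈ 363.16

363 bags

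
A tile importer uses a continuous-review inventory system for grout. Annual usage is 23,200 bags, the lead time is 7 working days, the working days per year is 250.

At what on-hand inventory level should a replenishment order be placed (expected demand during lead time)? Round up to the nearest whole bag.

650 bags

Daily demand d = 23,200 / 250 = 92.800 bags/day
Demand during lead time = 92.800 × 7 = 649.60
Reorder point = 649.60 → round up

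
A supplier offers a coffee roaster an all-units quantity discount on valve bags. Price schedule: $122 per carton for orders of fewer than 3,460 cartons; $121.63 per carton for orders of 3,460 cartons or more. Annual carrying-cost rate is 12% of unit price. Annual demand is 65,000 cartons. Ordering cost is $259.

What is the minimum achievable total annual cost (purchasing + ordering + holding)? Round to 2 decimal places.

H₁ = 12%×$122 = $14.6400;  H₂ = 12%×$121.63 = $14.5956
EOQ₁ = √(2×65,000×259/14.6400) = 1,516.53  (< 3,460, feasible at tier 1)
EOQ₂ = √(2×65,000×259/14.5956) = 1,518.83  (< 3,460 → use Q = 3,460 at tier-2 price)
TC(tier 1 (EOQ₁), Q≈1,516.5) = $7,952,202.00
TC(tier 2, Q≈3,460.0) = $7,936,065.99
Minimum at tier 2: $7,936,065.99

$7,936,065.99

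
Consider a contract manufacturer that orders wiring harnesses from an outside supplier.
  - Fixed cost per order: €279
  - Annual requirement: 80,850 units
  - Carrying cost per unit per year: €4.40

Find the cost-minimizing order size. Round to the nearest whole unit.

3,202 units

EOQ = √(2DS/H) = √(2 × 80,850 × 279 / 4.4)
    = √(10,253,250.00) ≈ 3,202.07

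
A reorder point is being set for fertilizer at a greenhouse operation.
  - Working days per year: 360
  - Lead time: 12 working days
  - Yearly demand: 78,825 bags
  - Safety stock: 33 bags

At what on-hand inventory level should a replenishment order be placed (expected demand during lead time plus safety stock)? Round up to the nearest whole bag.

Daily demand d = 78,825 / 360 = 218.958 bags/day
Demand during lead time = 218.958 × 12 = 2,627.50
Reorder point = 2,627.50 + 33 = 2,660.50 → round up

2,661 bags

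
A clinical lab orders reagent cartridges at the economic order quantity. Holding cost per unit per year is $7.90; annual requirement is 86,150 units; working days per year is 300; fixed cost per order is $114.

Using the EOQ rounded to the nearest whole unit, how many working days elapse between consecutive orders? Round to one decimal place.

Q* = √(2·D·S / H) = √(2·86,150·114 / 7.9) = √2,486,354.4 ≈ 1,576.82 → Q = 1,577 units
Days between orders = 300 / (D/Q) = 300 / 54.629 ≈ 5.492

5.5 days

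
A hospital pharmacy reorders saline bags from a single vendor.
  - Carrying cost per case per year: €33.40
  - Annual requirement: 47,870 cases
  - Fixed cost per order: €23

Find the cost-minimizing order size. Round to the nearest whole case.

257 cases

Optimal lot size Q* = (2 × 47,870 × €23 / €33.4)^½ ≈ 256.77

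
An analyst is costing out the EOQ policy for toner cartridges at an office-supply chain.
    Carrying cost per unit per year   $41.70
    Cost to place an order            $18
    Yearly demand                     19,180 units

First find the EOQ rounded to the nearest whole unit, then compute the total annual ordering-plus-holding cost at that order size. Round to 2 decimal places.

Optimal lot size Q* = (2 × 19,180 × $18 / $41.7)^½ ≈ 128.68 → Q = 129 units
Ordering: D/Q × S = 19,180/129 × $18 = $2,676.28
Holding:  Q/2 × H = 129/2 × $41.7 = $2,689.65
Total = $2,676.28 + $2,689.65 = $5,365.93

$5,365.93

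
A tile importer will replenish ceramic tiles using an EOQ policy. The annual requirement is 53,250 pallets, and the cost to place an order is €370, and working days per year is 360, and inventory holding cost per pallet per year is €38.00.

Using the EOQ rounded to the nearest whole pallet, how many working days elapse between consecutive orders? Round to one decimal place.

Optimal lot size Q* = (2 × 53,250 × €370 / €38)^½ ≈ 1,018.32 → Q = 1,018 pallets
Cycle time = (working days × Q)/D = (360 × 1,018) / 53,250 = 6.882 days

6.9 days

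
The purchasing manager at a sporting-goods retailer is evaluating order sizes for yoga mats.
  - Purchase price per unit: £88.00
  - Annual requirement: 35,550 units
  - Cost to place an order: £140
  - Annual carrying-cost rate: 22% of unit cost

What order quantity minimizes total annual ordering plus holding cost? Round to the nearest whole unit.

Holding cost per unit per year: H = 22% × £88 = £19.3600
Q* = √(2·D·S / H) = √(2·35,550·140 / 19.36) = √514,152.9 ≈ 717.04

717 units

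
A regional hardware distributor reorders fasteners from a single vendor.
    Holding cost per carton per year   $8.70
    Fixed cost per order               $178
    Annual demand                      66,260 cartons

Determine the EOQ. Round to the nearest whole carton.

2DS/H = 2·66,260·178/8.7 = 2,711,328.74
EOQ = √2,711,328.74 ≈ 1,646.61

1,647 cartons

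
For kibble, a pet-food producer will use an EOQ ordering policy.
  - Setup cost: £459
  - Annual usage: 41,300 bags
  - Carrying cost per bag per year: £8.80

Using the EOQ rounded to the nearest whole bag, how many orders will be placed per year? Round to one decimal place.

19.9 orders per year

2DS/H = 2·41,300·459/8.8 = 4,308,340.91
EOQ = √4,308,340.91 ≈ 2,075.65 → Q = 2,076
N = D/Q = 41,300/2,076 ≈ 19.894 orders/yr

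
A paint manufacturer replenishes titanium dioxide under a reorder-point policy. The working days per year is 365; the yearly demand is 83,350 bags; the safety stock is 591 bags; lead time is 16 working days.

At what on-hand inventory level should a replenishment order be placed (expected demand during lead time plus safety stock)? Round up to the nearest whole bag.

Daily demand d = 83,350 / 365 = 228.356 bags/day
Demand during lead time = 228.356 × 16 = 3,653.70
Reorder point = 3,653.70 + 591 = 4,244.70 → round up

4,245 bags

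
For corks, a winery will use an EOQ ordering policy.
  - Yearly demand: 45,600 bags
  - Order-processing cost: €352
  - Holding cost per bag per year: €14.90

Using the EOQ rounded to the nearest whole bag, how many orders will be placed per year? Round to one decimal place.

2DS/H = 2·45,600·352/14.9 = 2,154,523.49
EOQ = √2,154,523.49 ≈ 1,467.83 → Q = 1,468
Orders per year = D/Q = 45,600 / 1,468 = 31.063

31.1 orders per year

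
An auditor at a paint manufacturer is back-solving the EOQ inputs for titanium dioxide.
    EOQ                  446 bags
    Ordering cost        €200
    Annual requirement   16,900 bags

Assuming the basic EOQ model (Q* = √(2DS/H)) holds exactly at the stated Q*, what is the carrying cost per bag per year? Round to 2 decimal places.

€33.98

Since Q* = (2DS/H)^½, squaring gives Q*²·H = 2DS.
H = 2DS / Q² = 2 × 16,900 × 200 / 446² = 33.9842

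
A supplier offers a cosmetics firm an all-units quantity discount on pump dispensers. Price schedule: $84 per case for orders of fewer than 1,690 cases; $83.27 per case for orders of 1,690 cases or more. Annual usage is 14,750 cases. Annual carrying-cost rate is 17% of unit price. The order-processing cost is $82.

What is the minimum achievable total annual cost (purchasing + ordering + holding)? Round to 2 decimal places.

H₁ = 17%×$84 = $14.2800;  H₂ = 17%×$83.27 = $14.1559
EOQ₁ = √(2×14,750×82/14.2800) = 411.58  (< 1,690, feasible at tier 1)
EOQ₂ = √(2×14,750×82/14.1559) = 413.38  (< 1,690 → use Q = 1,690 at tier-2 price)
TC(tier 1 (EOQ₁), Q≈411.6) = $1,244,877.36
TC(tier 2, Q≈1,690.0) = $1,240,909.92
Minimum at tier 2: $1,240,909.92

$1,240,909.92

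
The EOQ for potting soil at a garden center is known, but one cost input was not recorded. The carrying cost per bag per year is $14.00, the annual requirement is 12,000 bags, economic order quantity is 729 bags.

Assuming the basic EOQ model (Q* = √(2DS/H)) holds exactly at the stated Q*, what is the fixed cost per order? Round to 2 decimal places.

EOQ relation: Q² = 2DS/H, so rearrange for the unknown.
S = Q²H / (2D) = 729² × 14 / (2 × 12,000) = 310.0072

$310.01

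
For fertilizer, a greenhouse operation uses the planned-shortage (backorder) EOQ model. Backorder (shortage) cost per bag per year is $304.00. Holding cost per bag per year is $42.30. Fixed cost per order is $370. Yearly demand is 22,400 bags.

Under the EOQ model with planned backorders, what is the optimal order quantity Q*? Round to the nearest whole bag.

668 bags

Basic EOQ = √(2·22,400·370/42.3) = 625.993
Backorder adjustment √((H+b)/b) = √((42.3+304)/304) = 1.0673
Q* = 625.993 × 1.0673 ≈ 668.13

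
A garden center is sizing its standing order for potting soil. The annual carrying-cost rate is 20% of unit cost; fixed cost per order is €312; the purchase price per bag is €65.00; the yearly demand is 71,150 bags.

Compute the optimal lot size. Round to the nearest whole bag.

Carrying cost H = €65 × 20% = €13.0000/bag/yr
2DS/H = 2·71,150·312/13 = 3,415,200.00
EOQ = √3,415,200.00 ≈ 1,848.03

1,848 bags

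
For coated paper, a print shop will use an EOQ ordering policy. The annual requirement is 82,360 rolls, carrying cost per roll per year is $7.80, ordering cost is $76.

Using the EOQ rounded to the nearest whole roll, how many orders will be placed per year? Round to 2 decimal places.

EOQ = √(2DS/H) = √(2 × 82,360 × 76 / 7.8)
    = √(1,604,964.10) ≈ 1,266.87 → Q = 1,267
N = D/Q = 82,360/1,267 ≈ 65.004 orders/yr

65.00 orders per year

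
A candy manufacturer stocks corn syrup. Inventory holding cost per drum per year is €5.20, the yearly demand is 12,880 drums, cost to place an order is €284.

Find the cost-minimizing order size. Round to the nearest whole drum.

1,186 drums

EOQ = √(2DS/H) = √(2 × 12,880 × 284 / 5.2)
    = √(1,406,892.31) ≈ 1,186.12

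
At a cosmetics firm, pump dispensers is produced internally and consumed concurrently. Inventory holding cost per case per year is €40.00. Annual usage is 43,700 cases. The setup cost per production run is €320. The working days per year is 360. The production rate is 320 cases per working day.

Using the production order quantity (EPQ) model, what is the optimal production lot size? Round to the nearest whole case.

Daily demand d = 43,700/360 = 121.389; p = 320; 1 − d/p = 0.62066
EPQ = √(2DS / (H(1 − d/p)))
    = √(2 × 43,700 × 320 / (40 × 0.62066)) ≈ 1,061.39

1,061 cases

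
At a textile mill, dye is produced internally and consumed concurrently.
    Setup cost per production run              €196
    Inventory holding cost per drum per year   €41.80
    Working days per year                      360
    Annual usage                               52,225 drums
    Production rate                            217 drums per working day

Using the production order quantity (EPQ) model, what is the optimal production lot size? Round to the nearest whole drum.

Daily demand d = 52,225/360 = 145.069; p = 217; 1 − d/p = 0.33148
EPQ = √(2DS / (H(1 − d/p)))
    = √(2 × 52,225 × 196 / (41.8 × 0.33148)) ≈ 1,215.53

1,216 drums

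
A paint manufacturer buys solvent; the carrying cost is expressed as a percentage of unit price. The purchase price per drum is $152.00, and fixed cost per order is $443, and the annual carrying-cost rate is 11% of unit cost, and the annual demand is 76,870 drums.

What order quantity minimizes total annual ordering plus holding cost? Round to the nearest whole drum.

2,018 drums

H = i·C = 0.11 × $152 = $16.7200 per drum-year
2DS/H = 2·76,870·443/16.72 = 4,073,374.40
EOQ = √4,073,374.40 ≈ 2,018.26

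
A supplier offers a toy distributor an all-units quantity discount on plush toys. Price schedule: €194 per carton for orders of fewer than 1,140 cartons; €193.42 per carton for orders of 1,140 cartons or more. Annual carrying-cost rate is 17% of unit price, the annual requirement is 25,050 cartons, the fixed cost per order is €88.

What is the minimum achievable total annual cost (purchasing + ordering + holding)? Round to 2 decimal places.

H₁ = 17%×€194 = €32.9800;  H₂ = 17%×€193.42 = €32.8814
EOQ₁ = √(2×25,050×88/32.9800) = 365.62  (< 1,140, feasible at tier 1)
EOQ₂ = √(2×25,050×88/32.8814) = 366.17  (< 1,140 → use Q = 1,140 at tier-2 price)
TC(tier 1 (EOQ₁), Q≈365.6) = €4,871,758.28
TC(tier 2, Q≈1,140.0) = €4,865,847.08
Minimum at tier 2: €4,865,847.08

€4,865,847.08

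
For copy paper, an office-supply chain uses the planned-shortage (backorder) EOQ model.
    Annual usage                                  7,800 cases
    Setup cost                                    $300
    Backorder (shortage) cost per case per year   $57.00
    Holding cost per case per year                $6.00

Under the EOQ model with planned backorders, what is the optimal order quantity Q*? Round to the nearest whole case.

928 cases

Basic EOQ = √(2·7,800·300/6) = 883.176
Backorder adjustment √((H+b)/b) = √((6+57)/57) = 1.0513
Q* = 883.176 × 1.0513 ≈ 928.50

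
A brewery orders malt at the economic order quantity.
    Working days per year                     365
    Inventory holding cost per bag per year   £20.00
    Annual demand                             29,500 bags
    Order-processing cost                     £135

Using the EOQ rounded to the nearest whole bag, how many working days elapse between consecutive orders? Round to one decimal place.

EOQ = √(2DS/H) = √(2 × 29,500 × 135 / 20)
    = √(398,250.00) ≈ 631.07 → Q = 631 bags
Days between orders = 365 / (D/Q) = 365 / 46.751 ≈ 7.807

7.8 days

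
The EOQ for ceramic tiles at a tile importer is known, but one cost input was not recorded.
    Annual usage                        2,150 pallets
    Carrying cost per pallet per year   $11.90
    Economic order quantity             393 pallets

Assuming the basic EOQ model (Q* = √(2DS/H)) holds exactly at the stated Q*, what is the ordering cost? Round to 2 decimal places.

$427.43

EOQ relation: Q² = 2DS/H, so rearrange for the unknown.
S = Q²H / (2D) = 393² × 11.9 / (2 × 2,150) = 427.4286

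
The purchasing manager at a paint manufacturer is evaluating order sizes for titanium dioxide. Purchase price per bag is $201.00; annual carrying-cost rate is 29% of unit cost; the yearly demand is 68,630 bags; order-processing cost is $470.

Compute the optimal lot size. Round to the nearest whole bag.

1,052 bags

Holding cost per bag per year: H = 29% × $201 = $58.2900
2DS/H = 2·68,630·470/58.29 = 1,106,745.58
EOQ = √1,106,745.58 ≈ 1,052.02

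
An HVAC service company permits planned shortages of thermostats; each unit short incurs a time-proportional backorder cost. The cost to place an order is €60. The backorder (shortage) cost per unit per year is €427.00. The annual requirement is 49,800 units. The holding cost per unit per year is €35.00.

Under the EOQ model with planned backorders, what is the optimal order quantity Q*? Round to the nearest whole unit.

Q* = √(2DS/H) · √((H + b)/b)
   = √(2 × 49,800 × 60 / 35) · √((35 + 427) / 427)
   = 413.210 × 1.0402 ≈ 429.81

430 units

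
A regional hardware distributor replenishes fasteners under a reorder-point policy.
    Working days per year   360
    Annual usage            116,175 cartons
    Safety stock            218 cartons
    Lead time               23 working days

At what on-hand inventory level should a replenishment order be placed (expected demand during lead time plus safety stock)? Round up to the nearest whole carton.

7,641 cartons

Daily demand d = 116,175 / 360 = 322.708 cartons/day
Demand during lead time = 322.708 × 23 = 7,422.29
Reorder point = 7,422.29 + 218 = 7,640.29 → round up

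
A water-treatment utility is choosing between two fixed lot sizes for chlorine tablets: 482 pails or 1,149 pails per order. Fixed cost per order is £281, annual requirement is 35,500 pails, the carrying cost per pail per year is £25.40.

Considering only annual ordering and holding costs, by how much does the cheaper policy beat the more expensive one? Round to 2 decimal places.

£3,543.26

TC(Q) = (D/Q)S + (Q/2)H
TC(482) = (35,500/482)×281 + (482/2)×25.4 = £26,817.46
TC(1,149) = (35,500/1,149)×281 + (1,149/2)×25.4 = £23,274.20
Lots of 1,149 are cheaper by £3,543.26.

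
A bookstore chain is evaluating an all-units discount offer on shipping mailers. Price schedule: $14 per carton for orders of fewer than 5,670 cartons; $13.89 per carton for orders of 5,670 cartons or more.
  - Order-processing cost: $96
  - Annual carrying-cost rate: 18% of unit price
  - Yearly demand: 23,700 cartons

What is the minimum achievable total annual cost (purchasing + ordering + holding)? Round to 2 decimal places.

$335,186.30

H₁ = 18%×$14 = $2.5200;  H₂ = 18%×$13.89 = $2.5002
EOQ₁ = √(2×23,700×96/2.5200) = 1,343.77  (< 5,670, feasible at tier 1)
EOQ₂ = √(2×23,700×96/2.5002) = 1,349.08  (< 5,670 → use Q = 5,670 at tier-2 price)
TC(tier 1 (EOQ₁), Q≈1,343.8) = $335,186.30
TC(tier 2, Q≈5,670.0) = $336,682.34
Minimum at tier 1 (EOQ₁): $335,186.30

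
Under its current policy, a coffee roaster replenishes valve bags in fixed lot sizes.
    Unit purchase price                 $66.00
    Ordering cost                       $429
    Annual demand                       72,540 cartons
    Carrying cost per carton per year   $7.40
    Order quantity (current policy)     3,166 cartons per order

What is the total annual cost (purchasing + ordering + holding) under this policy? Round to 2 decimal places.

Orders/yr = 72,540/3,166 = 22.912; ordering cost = 22.912 × $429 = $9,829.33
Average inventory = 3,166/2 = 1583; holding cost = 1583 × $7.4 = $11,714.20
Purchase cost = D·C = 72,540 × 66 = $4,787,640.00
Total = $9,829.33 + $11,714.20 + $4,787,640.00 = $4,809,183.53

$4,809,183.53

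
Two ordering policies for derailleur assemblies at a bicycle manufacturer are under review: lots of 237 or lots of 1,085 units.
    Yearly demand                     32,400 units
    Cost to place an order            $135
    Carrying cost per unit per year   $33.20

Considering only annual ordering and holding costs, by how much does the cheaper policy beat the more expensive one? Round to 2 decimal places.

Annual cost at Q: ordering D·S/Q plus holding Q·H/2.
TC(237) = (32,400/237)×135 + (237/2)×33.2 = $22,389.90
TC(1,085) = (32,400/1,085)×135 + (1,085/2)×33.2 = $22,042.34
|ΔTC| = |$22,389.90 − $22,042.34| = $347.56

$347.56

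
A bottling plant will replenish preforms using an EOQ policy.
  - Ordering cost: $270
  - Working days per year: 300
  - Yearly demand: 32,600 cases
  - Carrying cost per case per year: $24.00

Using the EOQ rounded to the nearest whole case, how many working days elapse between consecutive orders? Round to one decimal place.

Q* = √(2·D·S / H) = √(2·32,600·270 / 24) = √733,500.0 ≈ 856.45 → Q = 856 cases
Cycle time = (working days × Q)/D = (300 × 856) / 32,600 = 7.877 days

7.9 days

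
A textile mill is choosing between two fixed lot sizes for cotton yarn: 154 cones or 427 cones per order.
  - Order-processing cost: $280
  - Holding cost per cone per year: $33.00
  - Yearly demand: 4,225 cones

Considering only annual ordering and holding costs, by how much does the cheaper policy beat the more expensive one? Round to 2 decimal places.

$406.83

For each Q, cost = (D/Q)·S + (Q/2)·H.
TC(154) = (4,225/154)×280 + (154/2)×33 = $10,222.82
TC(427) = (4,225/427)×280 + (427/2)×33 = $9,815.99
Lots of 427 are cheaper by $406.83.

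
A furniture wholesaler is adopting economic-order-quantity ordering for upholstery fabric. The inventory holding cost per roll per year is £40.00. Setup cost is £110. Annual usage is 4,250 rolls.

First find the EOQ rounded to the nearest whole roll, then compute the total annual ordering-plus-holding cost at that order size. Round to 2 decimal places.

Optimal lot size Q* = (2 × 4,250 × £110 / £40)^½ ≈ 152.89 → Q = 153 rolls
Ordering: D/Q × S = 4,250/153 × £110 = £3,055.56
Holding:  Q/2 × H = 153/2 × £40 = £3,060.00
Total = £3,055.56 + £3,060.00 = £6,115.56

£6,115.56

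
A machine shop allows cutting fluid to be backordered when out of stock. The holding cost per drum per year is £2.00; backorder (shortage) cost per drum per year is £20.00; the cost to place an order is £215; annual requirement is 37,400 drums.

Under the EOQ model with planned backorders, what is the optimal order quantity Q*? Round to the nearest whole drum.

Basic EOQ = √(2·37,400·215/2) = 2,835.666
Backorder adjustment √((H+b)/b) = √((2+20)/20) = 1.0488
Q* = 2,835.666 × 1.0488 ≈ 2,974.07

2,974 drums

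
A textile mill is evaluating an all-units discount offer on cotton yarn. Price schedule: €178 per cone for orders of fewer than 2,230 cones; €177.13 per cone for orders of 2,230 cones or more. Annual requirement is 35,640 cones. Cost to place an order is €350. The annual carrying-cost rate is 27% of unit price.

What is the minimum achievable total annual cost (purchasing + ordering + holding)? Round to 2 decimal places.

H₁ = 27%×€178 = €48.0600;  H₂ = 27%×€177.13 = €47.8251
EOQ₁ = √(2×35,640×350/48.0600) = 720.49  (< 2,230, feasible at tier 1)
EOQ₂ = √(2×35,640×350/47.8251) = 722.25  (< 2,230 → use Q = 2,230 at tier-2 price)
TC(tier 1 (EOQ₁), Q≈720.5) = €6,378,546.59
TC(tier 2, Q≈2,230.0) = €6,371,831.91
Minimum at tier 2: €6,371,831.91

€6,371,831.91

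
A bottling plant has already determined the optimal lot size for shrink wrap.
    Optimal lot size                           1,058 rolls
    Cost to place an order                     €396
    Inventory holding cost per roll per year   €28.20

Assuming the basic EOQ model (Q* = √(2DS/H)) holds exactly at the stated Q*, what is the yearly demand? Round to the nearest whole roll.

39,856 rolls per year

EOQ relation: Q² = 2DS/H, so rearrange for the unknown.
D = Q²H / (2S) = 1,058² × 28.2 / (2 × 396) = 39,856.14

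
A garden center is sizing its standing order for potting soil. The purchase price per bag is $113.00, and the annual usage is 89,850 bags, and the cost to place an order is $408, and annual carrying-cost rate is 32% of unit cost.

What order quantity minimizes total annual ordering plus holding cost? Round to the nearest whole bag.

1,424 bags

H = i·C = 0.32 × $113 = $36.1600 per bag-year
Q* = √(2·D·S / H) = √(2·89,850·408 / 36.16) = √2,027,588.5 ≈ 1,423.93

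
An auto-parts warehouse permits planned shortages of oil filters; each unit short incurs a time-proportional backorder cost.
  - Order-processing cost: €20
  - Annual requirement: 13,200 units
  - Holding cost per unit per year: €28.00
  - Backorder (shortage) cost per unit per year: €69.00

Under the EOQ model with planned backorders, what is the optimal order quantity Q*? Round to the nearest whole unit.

Basic EOQ = √(2·13,200·20/28) = 137.321
Backorder adjustment √((H+b)/b) = √((28+69)/69) = 1.1857
Q* = 137.321 × 1.1857 ≈ 162.82

163 units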